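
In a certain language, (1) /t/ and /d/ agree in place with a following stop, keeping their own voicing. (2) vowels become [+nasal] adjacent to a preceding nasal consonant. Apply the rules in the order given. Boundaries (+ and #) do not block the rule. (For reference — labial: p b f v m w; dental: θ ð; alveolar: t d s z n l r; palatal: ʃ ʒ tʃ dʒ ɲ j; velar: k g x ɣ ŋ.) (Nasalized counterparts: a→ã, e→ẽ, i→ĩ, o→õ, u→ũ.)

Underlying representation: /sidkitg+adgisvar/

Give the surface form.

Rule 1: /d/ before /k/ (velar) → [g]
Rule 1: /t/ before /g/ (velar) → [k]
Rule 1: /d/ before /g/ (velar) → [g]
After rule 1: sigkikg+aggisvar
Rule 2: no segment meets the rule's conditions; no change.

[sigkikg+aggisvar]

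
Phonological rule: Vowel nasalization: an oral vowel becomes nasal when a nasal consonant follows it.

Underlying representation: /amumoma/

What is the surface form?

/a/ before nasal /m/ → [ã]
/u/ before nasal /m/ → [ũ]
/o/ before nasal /m/ → [õ]

[ãmũmõma]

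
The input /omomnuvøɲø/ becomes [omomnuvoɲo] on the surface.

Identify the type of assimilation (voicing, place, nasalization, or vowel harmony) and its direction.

vowel harmony, progressive

/ø/→[o] /ø/→[o].
Vowels agree with the first vowel, so the harmony is progressive.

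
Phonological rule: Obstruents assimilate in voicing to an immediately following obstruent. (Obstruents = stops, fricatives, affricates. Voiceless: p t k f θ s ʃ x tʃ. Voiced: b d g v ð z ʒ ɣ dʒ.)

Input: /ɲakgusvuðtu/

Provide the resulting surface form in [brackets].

/k/ before /g/ (voiced) → [g]
/s/ before /v/ (voiced) → [z]
/ð/ before /t/ (voiceless) → [θ]

[ɲagguzvuθtu]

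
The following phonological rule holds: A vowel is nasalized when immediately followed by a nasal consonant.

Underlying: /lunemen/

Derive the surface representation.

[lũnẽmẽn]

/u/ before nasal /n/ → [ũ]
/e/ before nasal /m/ → [ẽ]
/e/ before nasal /n/ → [ẽ]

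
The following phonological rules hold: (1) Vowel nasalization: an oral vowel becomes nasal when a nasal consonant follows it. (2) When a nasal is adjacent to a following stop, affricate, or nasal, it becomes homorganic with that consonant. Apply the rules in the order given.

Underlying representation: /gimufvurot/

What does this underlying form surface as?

[gĩmufvurot]

Rule 1: /i/ before nasal /m/ → [ĩ]
After rule 1: gĩmufvurot
Rule 2: no segment meets the rule's conditions; no change.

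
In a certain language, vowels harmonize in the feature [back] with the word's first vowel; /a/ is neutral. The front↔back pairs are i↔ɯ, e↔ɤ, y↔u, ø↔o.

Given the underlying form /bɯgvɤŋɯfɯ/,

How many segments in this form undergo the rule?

No segment meets the rule's conditions.

0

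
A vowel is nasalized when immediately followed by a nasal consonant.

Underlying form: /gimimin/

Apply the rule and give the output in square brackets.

/i/ before nasal /m/ → [ĩ]
/i/ before nasal /m/ → [ĩ]
/i/ before nasal /n/ → [ĩ]

[gĩmĩmĩn]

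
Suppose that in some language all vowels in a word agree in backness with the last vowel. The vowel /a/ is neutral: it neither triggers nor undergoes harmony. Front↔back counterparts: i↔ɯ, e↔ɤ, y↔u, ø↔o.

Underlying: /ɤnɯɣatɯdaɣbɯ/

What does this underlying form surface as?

[ɤnɯɣatɯdaɣbɯ]

no segment meets the rule's conditions; no change.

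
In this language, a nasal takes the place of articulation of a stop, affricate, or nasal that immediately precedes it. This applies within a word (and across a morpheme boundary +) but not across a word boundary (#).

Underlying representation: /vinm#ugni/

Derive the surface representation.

[vinn#ugŋi]

/m/ after /n/ (alveolar) → [n]
/n/ after /g/ (velar) → [ŋ]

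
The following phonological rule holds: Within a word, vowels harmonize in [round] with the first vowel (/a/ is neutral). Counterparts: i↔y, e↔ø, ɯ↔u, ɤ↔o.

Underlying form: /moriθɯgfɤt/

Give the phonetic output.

[moryθugfot]

/i/ harmonizes with /o/ ([+round]) → [y]
/ɯ/ harmonizes with /o/ ([+round]) → [u]
/ɤ/ harmonizes with /o/ ([+round]) → [o]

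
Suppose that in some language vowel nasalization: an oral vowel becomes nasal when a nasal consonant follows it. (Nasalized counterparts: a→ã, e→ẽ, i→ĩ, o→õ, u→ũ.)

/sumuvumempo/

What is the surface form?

[sũmuvũmẽmpo]

/u/ before nasal /m/ → [ũ]
/u/ before nasal /m/ → [ũ]
/e/ before nasal /m/ → [ẽ]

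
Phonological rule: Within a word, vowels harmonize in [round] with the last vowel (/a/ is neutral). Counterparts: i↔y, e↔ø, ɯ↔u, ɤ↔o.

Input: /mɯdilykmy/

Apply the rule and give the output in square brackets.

/ɯ/ harmonizes with /y/ ([+round]) → [u]
/i/ harmonizes with /y/ ([+round]) → [y]

[mudylykmy]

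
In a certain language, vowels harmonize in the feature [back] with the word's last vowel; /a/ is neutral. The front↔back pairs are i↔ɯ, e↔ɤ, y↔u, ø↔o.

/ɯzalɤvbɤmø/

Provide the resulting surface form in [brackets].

/ɯ/ harmonizes with /ø/ ([-back]) → [i]
/ɤ/ harmonizes with /ø/ ([-back]) → [e]
/ɤ/ harmonizes with /ø/ ([-back]) → [e]

[izalevbemø]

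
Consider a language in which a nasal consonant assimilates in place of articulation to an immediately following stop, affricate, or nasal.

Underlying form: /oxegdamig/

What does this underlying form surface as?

[oxegdamig]

no segment meets the rule's conditions; no change.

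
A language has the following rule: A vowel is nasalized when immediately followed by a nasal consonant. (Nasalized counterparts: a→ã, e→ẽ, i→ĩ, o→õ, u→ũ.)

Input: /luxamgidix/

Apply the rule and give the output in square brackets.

[luxãmgidix]

/a/ before nasal /m/ → [ã]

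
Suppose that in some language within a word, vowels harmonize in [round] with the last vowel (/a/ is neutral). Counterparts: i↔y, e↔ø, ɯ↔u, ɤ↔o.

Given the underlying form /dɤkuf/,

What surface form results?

/ɤ/ harmonizes with /u/ ([+round]) → [o]

[dokuf]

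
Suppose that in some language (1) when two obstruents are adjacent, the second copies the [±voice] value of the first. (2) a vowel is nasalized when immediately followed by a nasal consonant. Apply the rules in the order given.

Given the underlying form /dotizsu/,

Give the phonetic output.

[dotizzu]

Rule 1: /s/ after /z/ (voiced) → [z]
After rule 1: dotizzu
Rule 2: no segment meets the rule's conditions; no change.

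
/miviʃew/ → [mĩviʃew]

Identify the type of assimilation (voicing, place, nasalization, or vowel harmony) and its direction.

/i/→[ĩ].
Each target copies a feature from the preceding segment, so the direction is progressive.

nasalization, progressive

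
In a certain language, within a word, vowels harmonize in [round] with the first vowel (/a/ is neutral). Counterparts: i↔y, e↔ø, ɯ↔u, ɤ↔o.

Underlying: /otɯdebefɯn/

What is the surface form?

/ɯ/ harmonizes with /o/ ([+round]) → [u]
/e/ harmonizes with /o/ ([+round]) → [ø]
/e/ harmonizes with /o/ ([+round]) → [ø]
/ɯ/ harmonizes with /o/ ([+round]) → [u]

[otudøbøfun]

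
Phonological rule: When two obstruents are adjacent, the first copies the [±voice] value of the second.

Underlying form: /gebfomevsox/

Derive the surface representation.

/b/ before /f/ (voiceless) → [p]
/v/ before /s/ (voiceless) → [f]

[gepfomefsox]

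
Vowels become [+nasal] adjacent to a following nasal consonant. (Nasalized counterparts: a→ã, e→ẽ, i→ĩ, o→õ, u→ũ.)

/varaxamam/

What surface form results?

/a/ before nasal /m/ → [ã]
/a/ before nasal /m/ → [ã]

[varaxãmãm]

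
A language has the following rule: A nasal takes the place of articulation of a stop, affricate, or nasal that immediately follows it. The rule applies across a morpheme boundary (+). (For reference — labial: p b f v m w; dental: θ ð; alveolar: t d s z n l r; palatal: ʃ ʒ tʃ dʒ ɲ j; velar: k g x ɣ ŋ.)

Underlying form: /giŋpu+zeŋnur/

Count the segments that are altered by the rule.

/ŋ/ before /p/ (labial) → [m]
/ŋ/ before /n/ (alveolar) → [n]
2 segments change.

2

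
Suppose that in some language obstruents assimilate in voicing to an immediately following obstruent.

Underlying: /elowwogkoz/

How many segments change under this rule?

1

/g/ before /k/ (voiceless) → [k]
1 segment changes.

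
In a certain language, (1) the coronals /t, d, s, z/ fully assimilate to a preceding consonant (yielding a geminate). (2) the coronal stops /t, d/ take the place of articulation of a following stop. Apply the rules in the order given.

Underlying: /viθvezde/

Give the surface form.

Rule 1: /d/ after /z/ → [z] (total assimilation)
After rule 1: viθvezze
Rule 2: no segment meets the rule's conditions; no change.

[viθvezze]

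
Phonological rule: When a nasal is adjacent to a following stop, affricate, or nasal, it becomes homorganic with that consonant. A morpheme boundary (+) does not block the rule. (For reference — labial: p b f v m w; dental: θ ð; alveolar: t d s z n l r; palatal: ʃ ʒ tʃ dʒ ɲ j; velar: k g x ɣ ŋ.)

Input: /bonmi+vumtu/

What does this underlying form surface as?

/n/ before /m/ (labial) → [m]
/m/ before /t/ (alveolar) → [n]

[bommi+vuntu]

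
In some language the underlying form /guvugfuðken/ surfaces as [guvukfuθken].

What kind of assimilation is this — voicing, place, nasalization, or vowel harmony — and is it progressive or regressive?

/g/→[k] /ð/→[θ].
Each target copies a feature from the following segment, so the direction is regressive.

voicing assimilation, regressive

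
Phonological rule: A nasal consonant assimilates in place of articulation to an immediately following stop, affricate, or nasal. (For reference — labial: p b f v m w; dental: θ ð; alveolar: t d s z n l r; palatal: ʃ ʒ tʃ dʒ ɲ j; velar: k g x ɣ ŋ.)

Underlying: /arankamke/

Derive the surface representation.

/n/ before /k/ (velar) → [ŋ]
/m/ before /k/ (velar) → [ŋ]

[araŋkaŋke]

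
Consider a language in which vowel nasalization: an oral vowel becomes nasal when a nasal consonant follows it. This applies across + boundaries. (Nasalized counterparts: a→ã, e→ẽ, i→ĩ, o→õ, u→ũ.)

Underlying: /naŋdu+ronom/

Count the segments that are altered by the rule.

3

/a/ before nasal /ŋ/ → [ã]
/o/ before nasal /n/ → [õ]
/o/ before nasal /m/ → [õ]
3 segments change.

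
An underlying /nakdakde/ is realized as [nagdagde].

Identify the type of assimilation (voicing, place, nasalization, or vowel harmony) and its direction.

/k/→[g] /k/→[g].
Each target copies a feature from the following segment, so the direction is regressive.

voicing assimilation, regressive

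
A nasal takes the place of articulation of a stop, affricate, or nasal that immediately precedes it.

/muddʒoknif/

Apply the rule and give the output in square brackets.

/n/ after /k/ (velar) → [ŋ]

[muddʒokŋif]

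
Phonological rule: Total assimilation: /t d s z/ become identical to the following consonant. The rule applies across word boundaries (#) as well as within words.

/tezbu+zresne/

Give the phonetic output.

/z/ before /b/ → [b] (total assimilation)
/z/ before /r/ → [r] (total assimilation)
/s/ before /n/ → [n] (total assimilation)

[tebbu+rrenne]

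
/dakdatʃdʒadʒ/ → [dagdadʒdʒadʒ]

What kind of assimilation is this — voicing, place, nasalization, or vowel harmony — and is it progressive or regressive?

voicing assimilation, regressive

/k/→[g] /tʃ/→[dʒ].
Each target copies a feature from the following segment, so the direction is regressive.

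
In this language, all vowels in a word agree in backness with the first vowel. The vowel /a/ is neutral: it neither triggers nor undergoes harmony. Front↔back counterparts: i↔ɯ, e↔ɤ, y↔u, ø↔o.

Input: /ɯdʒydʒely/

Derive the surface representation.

/y/ harmonizes with /ɯ/ ([+back]) → [u]
/e/ harmonizes with /ɯ/ ([+back]) → [ɤ]
/y/ harmonizes with /ɯ/ ([+back]) → [u]

[ɯdʒudʒɤlu]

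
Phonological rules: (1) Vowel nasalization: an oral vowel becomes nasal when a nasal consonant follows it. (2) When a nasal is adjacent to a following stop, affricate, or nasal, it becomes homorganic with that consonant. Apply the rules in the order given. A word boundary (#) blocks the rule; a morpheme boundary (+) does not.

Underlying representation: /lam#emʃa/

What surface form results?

[lãm#ẽmʃa]

Rule 1: /a/ before nasal /m/ → [ã]
Rule 1: /e/ before nasal /m/ → [ẽ]
After rule 1: lãm#ẽmʃa
Rule 2: no segment meets the rule's conditions; no change.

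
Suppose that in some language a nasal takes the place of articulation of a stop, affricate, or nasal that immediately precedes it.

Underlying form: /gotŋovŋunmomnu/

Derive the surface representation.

[gotnovŋunnommu]

/ŋ/ after /t/ (alveolar) → [n]
/m/ after /n/ (alveolar) → [n]
/n/ after /m/ (labial) → [m]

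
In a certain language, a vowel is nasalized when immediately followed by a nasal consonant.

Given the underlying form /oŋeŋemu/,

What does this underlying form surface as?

/o/ before nasal /ŋ/ → [õ]
/e/ before nasal /ŋ/ → [ẽ]
/e/ before nasal /m/ → [ẽ]

[õŋẽŋẽmu]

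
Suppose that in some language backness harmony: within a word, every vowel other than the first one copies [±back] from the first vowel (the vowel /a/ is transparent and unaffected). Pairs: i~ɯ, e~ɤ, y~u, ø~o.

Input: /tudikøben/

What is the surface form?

[tudɯkobɤn]

/i/ harmonizes with /u/ ([+back]) → [ɯ]
/ø/ harmonizes with /u/ ([+back]) → [o]
/e/ harmonizes with /u/ ([+back]) → [ɤ]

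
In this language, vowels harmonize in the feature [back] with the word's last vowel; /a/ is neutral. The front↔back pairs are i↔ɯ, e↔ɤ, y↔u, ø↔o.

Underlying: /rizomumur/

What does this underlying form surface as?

/i/ harmonizes with /u/ ([+back]) → [ɯ]

[rɯzomumur]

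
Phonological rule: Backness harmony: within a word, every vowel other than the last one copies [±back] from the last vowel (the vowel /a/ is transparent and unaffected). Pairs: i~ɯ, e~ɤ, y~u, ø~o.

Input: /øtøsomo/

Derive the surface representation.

/ø/ harmonizes with /o/ ([+back]) → [o]
/ø/ harmonizes with /o/ ([+back]) → [o]

[otosomo]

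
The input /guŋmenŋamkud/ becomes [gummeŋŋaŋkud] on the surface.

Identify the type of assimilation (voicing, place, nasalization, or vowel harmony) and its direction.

/ŋ/→[m] /n/→[ŋ] /m/→[ŋ].
Each target copies a feature from the following segment, so the direction is regressive.

place assimilation, regressive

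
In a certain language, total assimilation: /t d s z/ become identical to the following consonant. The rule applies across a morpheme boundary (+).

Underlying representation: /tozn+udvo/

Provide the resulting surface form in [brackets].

[tonn+uvvo]

/z/ before /n/ → [n] (total assimilation)
/d/ before /v/ → [v] (total assimilation)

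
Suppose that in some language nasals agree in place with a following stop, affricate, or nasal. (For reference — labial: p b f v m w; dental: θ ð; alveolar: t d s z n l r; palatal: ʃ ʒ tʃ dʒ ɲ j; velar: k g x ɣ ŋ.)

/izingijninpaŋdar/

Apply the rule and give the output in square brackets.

/n/ before /g/ (velar) → [ŋ]
/n/ before /p/ (labial) → [m]
/ŋ/ before /d/ (alveolar) → [n]

[iziŋgijnimpandar]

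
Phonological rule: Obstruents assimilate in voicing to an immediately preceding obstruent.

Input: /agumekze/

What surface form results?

[agumekse]

/z/ after /k/ (voiceless) → [s]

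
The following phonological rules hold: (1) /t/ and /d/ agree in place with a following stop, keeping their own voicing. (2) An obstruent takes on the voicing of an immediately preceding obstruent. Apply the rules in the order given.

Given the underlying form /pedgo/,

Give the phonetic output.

[peggo]

Rule 1: /d/ before /g/ (velar) → [g]
After rule 1: peggo
Rule 2: no segment meets the rule's conditions; no change.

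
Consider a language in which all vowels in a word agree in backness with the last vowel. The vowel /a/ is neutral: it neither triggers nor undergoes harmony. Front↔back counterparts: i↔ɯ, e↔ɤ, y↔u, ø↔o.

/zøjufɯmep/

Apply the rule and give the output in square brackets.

/u/ harmonizes with /e/ ([-back]) → [y]
/ɯ/ harmonizes with /e/ ([-back]) → [i]

[zøjyfimep]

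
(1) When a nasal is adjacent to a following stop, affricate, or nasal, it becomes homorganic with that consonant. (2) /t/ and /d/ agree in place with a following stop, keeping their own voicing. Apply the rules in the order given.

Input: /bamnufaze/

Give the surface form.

Rule 1: /m/ before /n/ (alveolar) → [n]
After rule 1: bannufaze
Rule 2: no segment meets the rule's conditions; no change.

[bannufaze]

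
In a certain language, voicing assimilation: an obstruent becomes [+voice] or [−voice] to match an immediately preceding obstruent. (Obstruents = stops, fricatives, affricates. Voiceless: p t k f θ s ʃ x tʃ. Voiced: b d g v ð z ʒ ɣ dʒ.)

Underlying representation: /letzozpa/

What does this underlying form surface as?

/z/ after /t/ (voiceless) → [s]
/p/ after /z/ (voiced) → [b]

[letsozba]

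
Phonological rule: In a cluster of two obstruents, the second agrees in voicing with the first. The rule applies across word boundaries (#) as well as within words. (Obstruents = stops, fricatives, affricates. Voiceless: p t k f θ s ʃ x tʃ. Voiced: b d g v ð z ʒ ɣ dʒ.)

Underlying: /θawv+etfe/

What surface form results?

[θawv+etfe]

no segment meets the rule's conditions; no change.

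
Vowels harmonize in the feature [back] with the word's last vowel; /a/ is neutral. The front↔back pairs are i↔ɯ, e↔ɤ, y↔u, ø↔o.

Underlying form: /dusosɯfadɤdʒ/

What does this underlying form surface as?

no segment meets the rule's conditions; no change.

[dusosɯfadɤdʒ]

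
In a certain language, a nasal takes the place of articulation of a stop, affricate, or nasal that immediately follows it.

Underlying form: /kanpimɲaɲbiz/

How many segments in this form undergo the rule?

3

/n/ before /p/ (labial) → [m]
/m/ before /ɲ/ (palatal) → [ɲ]
/ɲ/ before /b/ (labial) → [m]
3 segments change.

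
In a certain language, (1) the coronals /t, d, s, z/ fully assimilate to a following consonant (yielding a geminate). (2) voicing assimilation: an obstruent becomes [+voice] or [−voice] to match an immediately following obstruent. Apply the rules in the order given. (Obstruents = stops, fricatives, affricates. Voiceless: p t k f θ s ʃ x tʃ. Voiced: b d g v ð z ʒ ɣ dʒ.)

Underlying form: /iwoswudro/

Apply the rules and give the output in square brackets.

[iwowwurro]

Rule 1: /s/ before /w/ → [w] (total assimilation)
Rule 1: /d/ before /r/ → [r] (total assimilation)
After rule 1: iwowwurro
Rule 2: no segment meets the rule's conditions; no change.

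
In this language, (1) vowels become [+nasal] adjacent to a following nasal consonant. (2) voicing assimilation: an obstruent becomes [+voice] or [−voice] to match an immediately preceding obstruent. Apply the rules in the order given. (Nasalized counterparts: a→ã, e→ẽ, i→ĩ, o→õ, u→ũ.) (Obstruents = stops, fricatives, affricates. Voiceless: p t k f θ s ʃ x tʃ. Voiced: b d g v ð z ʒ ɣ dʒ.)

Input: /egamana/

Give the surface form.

Rule 1: /a/ before nasal /m/ → [ã]
Rule 1: /a/ before nasal /n/ → [ã]
After rule 1: egãmãna
Rule 2: no segment meets the rule's conditions; no change.

[egãmãna]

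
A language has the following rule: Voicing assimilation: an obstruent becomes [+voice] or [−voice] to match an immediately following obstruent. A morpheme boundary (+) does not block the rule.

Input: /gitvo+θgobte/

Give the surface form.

[gidvo+ðgopte]

/t/ before /v/ (voiced) → [d]
/θ/ before /g/ (voiced) → [ð]
/b/ before /t/ (voiceless) → [p]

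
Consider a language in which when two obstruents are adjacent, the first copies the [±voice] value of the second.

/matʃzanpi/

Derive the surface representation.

[madʒzanpi]

/tʃ/ before /z/ (voiced) → [dʒ]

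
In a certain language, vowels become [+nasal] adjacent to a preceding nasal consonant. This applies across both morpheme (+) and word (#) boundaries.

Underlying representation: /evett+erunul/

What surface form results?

/u/ after nasal /n/ → [ũ]

[evett+erunũl]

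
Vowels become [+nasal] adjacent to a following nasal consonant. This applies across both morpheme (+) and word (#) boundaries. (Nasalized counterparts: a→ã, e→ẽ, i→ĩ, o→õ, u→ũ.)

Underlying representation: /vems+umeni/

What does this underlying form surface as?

[vẽms+ũmẽni]

/e/ before nasal /m/ → [ẽ]
/u/ before nasal /m/ → [ũ]
/e/ before nasal /n/ → [ẽ]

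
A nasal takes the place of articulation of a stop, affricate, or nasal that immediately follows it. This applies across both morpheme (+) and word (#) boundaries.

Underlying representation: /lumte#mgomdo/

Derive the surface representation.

/m/ before /t/ (alveolar) → [n]
/m/ before /g/ (velar) → [ŋ]
/m/ before /d/ (alveolar) → [n]

[lunte#ŋgondo]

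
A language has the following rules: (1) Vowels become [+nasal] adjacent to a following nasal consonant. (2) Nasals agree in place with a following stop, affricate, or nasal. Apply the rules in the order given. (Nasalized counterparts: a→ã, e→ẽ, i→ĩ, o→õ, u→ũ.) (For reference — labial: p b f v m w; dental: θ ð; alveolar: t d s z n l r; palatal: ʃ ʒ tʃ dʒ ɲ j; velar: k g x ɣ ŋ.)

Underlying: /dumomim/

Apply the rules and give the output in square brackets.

[dũmõmĩm]

Rule 1: /u/ before nasal /m/ → [ũ]
Rule 1: /o/ before nasal /m/ → [õ]
Rule 1: /i/ before nasal /m/ → [ĩ]
After rule 1: dũmõmĩm
Rule 2: no segment meets the rule's conditions; no change.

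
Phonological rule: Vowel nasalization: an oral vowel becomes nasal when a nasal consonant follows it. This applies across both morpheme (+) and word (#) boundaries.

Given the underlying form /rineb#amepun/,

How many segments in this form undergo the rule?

/i/ before nasal /n/ → [ĩ]
/a/ before nasal /m/ → [ã]
/u/ before nasal /n/ → [ũ]
3 segments change.

3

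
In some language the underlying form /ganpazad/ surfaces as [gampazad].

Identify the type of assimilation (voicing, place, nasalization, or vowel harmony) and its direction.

place assimilation, regressive

/n/→[m].
Each target copies a feature from the following segment, so the direction is regressive.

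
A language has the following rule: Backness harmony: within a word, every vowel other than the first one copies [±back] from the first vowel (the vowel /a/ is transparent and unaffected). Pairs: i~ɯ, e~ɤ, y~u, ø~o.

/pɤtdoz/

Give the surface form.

[pɤtdoz]

no segment meets the rule's conditions; no change.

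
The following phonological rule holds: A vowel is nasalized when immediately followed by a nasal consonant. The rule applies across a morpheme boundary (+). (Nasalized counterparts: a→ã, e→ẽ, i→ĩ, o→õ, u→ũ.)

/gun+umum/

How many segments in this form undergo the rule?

3

/u/ before nasal /n/ → [ũ]
/u/ before nasal /m/ → [ũ]
/u/ before nasal /m/ → [ũ]
3 segments change.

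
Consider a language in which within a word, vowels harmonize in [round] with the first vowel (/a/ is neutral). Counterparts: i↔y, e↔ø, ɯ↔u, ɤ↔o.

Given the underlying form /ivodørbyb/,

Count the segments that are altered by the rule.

/o/ harmonizes with /i/ ([-round]) → [ɤ]
/ø/ harmonizes with /i/ ([-round]) → [e]
/y/ harmonizes with /i/ ([-round]) → [i]
3 segments change.

3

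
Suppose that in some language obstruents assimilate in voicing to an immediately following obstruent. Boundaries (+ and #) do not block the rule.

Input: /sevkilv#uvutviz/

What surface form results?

/v/ before /k/ (voiceless) → [f]
/t/ before /v/ (voiced) → [d]

[sefkilv#uvudviz]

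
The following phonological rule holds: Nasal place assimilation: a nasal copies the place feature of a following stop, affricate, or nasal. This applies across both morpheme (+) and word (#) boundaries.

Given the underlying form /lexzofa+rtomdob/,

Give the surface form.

/m/ before /d/ (alveolar) → [n]

[lexzofa+rtondob]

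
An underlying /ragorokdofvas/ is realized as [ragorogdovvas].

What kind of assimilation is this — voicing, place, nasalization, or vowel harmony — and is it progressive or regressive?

voicing assimilation, regressive

/k/→[g] /f/→[v].
Each target copies a feature from the following segment, so the direction is regressive.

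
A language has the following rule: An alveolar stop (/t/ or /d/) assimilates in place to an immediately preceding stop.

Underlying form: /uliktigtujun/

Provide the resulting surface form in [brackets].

/t/ after /k/ (velar) → [k]
/t/ after /g/ (velar) → [k]

[ulikkigkujun]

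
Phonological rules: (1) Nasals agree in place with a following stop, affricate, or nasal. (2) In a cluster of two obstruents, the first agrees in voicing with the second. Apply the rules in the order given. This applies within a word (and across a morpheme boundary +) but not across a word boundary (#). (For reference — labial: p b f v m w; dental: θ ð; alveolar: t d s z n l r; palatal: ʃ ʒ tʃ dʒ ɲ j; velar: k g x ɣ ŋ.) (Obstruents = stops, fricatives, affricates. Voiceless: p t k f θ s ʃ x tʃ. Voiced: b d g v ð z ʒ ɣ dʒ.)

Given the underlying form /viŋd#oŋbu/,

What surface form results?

Rule 1: /ŋ/ before /d/ (alveolar) → [n]
Rule 1: /ŋ/ before /b/ (labial) → [m]
After rule 1: vind#ombu
Rule 2: no segment meets the rule's conditions; no change.

[vind#ombu]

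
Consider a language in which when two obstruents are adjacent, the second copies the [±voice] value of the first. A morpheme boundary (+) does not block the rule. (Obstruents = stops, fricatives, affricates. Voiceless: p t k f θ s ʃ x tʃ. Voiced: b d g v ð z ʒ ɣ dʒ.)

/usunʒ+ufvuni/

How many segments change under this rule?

/v/ after /f/ (voiceless) → [f]
1 segment changes.

1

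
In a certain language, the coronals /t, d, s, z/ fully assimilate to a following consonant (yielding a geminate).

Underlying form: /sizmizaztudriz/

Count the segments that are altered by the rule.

3

/z/ before /m/ → [m] (total assimilation)
/z/ before /t/ → [t] (total assimilation)
/d/ before /r/ → [r] (total assimilation)
3 segments change.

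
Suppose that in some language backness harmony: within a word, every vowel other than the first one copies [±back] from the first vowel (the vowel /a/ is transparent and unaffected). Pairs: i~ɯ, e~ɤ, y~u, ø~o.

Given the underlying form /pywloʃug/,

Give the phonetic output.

[pywløʃyg]

/o/ harmonizes with /y/ ([-back]) → [ø]
/u/ harmonizes with /y/ ([-back]) → [y]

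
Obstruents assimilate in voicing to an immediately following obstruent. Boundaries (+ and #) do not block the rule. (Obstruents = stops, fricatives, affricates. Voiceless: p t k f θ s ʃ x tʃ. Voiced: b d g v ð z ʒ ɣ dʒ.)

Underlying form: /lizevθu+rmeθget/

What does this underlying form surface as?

/v/ before /θ/ (voiceless) → [f]
/θ/ before /g/ (voiced) → [ð]

[lizefθu+rmeðget]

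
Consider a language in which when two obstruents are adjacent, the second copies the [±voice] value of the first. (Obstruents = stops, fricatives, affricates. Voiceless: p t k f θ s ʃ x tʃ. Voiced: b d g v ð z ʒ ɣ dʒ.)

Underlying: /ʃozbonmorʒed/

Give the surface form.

no segment meets the rule's conditions; no change.

[ʃozbonmorʒed]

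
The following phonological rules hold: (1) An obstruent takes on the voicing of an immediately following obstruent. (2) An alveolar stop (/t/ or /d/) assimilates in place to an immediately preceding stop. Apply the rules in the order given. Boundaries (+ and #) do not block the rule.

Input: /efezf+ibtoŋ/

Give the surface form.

Rule 1: /z/ before /f/ (voiceless) → [s]
Rule 1: /b/ before /t/ (voiceless) → [p]
After rule 1: efesf+iptoŋ
Rule 2: /t/ after /p/ (labial) → [p]

[efesf+ippoŋ]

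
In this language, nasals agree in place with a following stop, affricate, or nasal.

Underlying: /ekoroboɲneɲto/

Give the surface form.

/ɲ/ before /n/ (alveolar) → [n]
/ɲ/ before /t/ (alveolar) → [n]

[ekorobonnento]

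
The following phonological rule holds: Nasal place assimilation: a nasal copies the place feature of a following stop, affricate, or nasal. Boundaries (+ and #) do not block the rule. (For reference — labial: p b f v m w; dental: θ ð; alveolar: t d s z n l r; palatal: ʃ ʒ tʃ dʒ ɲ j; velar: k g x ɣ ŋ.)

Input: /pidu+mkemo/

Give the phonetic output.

/m/ before /k/ (velar) → [ŋ]

[pidu+ŋkemo]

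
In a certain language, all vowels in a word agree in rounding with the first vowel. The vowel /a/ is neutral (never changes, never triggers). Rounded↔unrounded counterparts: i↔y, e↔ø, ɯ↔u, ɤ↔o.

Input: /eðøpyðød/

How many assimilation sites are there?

3

/ø/ harmonizes with /e/ ([-round]) → [e]
/y/ harmonizes with /e/ ([-round]) → [i]
/ø/ harmonizes with /e/ ([-round]) → [e]
3 segments change.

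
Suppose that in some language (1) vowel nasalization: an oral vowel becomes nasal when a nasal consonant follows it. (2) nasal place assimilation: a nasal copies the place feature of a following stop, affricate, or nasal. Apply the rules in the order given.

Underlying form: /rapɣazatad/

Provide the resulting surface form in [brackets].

Rule 1: no segment meets the rule's conditions; no change.
After rule 1: rapɣazatad
Rule 2: no segment meets the rule's conditions; no change.

[rapɣazatad]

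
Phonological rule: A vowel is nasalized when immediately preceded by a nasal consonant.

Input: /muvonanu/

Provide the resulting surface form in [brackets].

/u/ after nasal /m/ → [ũ]
/a/ after nasal /n/ → [ã]
/u/ after nasal /n/ → [ũ]

[mũvonãnũ]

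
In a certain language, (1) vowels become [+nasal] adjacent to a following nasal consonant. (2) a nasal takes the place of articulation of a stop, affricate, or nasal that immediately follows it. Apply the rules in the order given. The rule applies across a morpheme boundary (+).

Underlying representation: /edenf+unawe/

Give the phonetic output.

[edẽnf+ũnawe]

Rule 1: /e/ before nasal /n/ → [ẽ]
Rule 1: /u/ before nasal /n/ → [ũ]
After rule 1: edẽnf+ũnawe
Rule 2: no segment meets the rule's conditions; no change.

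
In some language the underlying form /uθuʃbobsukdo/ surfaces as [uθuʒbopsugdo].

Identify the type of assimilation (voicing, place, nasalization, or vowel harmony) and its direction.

/ʃ/→[ʒ] /b/→[p] /k/→[g].
Each target copies a feature from the following segment, so the direction is regressive.

voicing assimilation, regressive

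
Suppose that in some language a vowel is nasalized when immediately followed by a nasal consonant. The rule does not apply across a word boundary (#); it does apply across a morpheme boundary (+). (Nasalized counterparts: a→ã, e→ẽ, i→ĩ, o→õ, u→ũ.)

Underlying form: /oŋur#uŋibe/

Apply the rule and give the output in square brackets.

/o/ before nasal /ŋ/ → [õ]
/u/ before nasal /ŋ/ → [ũ]

[õŋur#ũŋibe]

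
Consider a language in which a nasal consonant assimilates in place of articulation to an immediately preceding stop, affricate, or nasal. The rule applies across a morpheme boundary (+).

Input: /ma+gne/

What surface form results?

/n/ after /g/ (velar) → [ŋ]

[ma+gŋe]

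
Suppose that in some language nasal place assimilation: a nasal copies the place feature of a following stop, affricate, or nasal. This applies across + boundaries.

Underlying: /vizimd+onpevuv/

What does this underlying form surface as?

[vizind+ompevuv]

/m/ before /d/ (alveolar) → [n]
/n/ before /p/ (labial) → [m]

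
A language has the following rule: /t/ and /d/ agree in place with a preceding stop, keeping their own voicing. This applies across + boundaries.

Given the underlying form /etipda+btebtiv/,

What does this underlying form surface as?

[etipba+bpebpiv]

/d/ after /p/ (labial) → [b]
/t/ after /b/ (labial) → [p]
/t/ after /b/ (labial) → [p]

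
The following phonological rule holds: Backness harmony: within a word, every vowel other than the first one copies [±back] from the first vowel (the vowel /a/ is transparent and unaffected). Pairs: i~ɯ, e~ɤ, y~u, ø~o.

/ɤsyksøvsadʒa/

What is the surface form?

[ɤsuksovsadʒa]

/y/ harmonizes with /ɤ/ ([+back]) → [u]
/ø/ harmonizes with /ɤ/ ([+back]) → [o]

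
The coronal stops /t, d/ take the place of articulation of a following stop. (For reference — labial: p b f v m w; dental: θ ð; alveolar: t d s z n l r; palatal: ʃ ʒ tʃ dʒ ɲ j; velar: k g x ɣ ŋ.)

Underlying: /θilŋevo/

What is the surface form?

[θilŋevo]

no segment meets the rule's conditions; no change.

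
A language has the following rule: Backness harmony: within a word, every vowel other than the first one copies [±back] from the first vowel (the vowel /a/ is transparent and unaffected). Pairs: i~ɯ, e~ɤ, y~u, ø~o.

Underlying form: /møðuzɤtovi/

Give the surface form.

[møðyzetøvi]

/u/ harmonizes with /ø/ ([-back]) → [y]
/ɤ/ harmonizes with /ø/ ([-back]) → [e]
/o/ harmonizes with /ø/ ([-back]) → [ø]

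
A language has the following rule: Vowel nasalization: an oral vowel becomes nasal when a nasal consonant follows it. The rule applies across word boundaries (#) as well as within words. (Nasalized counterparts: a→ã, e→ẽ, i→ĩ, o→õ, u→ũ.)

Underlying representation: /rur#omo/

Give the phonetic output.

[rur#õmo]

/o/ before nasal /m/ → [õ]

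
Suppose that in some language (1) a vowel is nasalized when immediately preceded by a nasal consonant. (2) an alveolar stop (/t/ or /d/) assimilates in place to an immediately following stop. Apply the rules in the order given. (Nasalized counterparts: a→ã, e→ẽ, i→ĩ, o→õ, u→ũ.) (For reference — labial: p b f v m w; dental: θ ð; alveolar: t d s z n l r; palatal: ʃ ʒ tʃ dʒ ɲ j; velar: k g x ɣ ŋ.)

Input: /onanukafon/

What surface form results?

Rule 1: /a/ after nasal /n/ → [ã]
Rule 1: /u/ after nasal /n/ → [ũ]
After rule 1: onãnũkafon
Rule 2: no segment meets the rule's conditions; no change.

[onãnũkafon]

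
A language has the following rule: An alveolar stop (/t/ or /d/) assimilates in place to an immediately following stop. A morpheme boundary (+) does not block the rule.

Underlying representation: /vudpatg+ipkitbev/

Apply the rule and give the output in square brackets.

/d/ before /p/ (labial) → [b]
/t/ before /g/ (velar) → [k]
/t/ before /b/ (labial) → [p]

[vubpakg+ipkipbev]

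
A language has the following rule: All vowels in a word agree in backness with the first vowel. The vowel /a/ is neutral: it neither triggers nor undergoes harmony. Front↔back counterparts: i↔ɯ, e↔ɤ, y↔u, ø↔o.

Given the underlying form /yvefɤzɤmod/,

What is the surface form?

[yvefezemød]

/ɤ/ harmonizes with /y/ ([-back]) → [e]
/ɤ/ harmonizes with /y/ ([-back]) → [e]
/o/ harmonizes with /y/ ([-back]) → [ø]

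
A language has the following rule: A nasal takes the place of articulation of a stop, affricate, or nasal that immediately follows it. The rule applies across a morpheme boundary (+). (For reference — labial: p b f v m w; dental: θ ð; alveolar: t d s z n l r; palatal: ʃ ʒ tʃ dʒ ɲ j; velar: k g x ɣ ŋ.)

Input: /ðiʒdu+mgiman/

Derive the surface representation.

[ðiʒdu+ŋgiman]

/m/ before /g/ (velar) → [ŋ]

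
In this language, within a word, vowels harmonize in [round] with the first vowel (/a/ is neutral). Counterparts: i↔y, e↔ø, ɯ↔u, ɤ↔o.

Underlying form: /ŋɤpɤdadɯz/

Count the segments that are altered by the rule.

No segment meets the rule's conditions.

0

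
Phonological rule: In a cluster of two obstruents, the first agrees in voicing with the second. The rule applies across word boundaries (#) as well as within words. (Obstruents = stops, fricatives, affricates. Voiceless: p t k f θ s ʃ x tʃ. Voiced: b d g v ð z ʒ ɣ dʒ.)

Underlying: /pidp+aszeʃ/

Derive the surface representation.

[pitp+azzeʃ]

/d/ before /p/ (voiceless) → [t]
/s/ before /z/ (voiced) → [z]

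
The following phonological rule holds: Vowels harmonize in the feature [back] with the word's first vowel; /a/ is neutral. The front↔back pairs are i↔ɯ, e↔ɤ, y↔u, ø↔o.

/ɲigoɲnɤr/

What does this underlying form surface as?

/o/ harmonizes with /i/ ([-back]) → [ø]
/ɤ/ harmonizes with /i/ ([-back]) → [e]

[ɲigøɲner]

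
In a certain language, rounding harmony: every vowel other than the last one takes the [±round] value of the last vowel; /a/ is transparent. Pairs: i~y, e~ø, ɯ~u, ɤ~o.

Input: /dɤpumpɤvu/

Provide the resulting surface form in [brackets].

[dopumpovu]

/ɤ/ harmonizes with /u/ ([+round]) → [o]
/ɤ/ harmonizes with /u/ ([+round]) → [o]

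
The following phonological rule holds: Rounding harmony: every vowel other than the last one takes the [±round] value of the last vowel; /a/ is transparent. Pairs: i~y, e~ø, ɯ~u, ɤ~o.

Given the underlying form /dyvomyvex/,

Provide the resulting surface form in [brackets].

/y/ harmonizes with /e/ ([-round]) → [i]
/o/ harmonizes with /e/ ([-round]) → [ɤ]
/y/ harmonizes with /e/ ([-round]) → [i]

[divɤmivex]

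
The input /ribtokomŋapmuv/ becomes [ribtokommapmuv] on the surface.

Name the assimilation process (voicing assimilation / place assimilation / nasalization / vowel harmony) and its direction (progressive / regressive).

place assimilation, progressive

/ŋ/→[m].
Each target copies a feature from the preceding segment, so the direction is progressive.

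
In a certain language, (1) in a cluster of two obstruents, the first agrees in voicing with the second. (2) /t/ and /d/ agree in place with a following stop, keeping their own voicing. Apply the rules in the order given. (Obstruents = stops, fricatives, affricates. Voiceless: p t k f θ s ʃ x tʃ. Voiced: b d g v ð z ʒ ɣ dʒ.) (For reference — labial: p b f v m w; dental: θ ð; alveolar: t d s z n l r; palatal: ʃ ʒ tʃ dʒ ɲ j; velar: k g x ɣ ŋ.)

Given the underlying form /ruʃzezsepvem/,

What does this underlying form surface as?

Rule 1: /ʃ/ before /z/ (voiced) → [ʒ]
Rule 1: /z/ before /s/ (voiceless) → [s]
Rule 1: /p/ before /v/ (voiced) → [b]
After rule 1: ruʒzessebvem
Rule 2: no segment meets the rule's conditions; no change.

[ruʒzessebvem]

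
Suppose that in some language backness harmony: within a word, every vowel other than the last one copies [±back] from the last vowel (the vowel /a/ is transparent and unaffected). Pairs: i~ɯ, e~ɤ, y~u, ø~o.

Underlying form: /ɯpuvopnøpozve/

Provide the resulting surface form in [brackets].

[ipyvøpnøpøzve]

/ɯ/ harmonizes with /e/ ([-back]) → [i]
/u/ harmonizes with /e/ ([-back]) → [y]
/o/ harmonizes with /e/ ([-back]) → [ø]
/o/ harmonizes with /e/ ([-back]) → [ø]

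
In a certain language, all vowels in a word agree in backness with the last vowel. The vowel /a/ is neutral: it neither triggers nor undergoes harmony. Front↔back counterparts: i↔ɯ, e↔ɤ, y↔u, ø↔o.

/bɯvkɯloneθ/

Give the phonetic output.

/ɯ/ harmonizes with /e/ ([-back]) → [i]
/ɯ/ harmonizes with /e/ ([-back]) → [i]
/o/ harmonizes with /e/ ([-back]) → [ø]

[bivkiløneθ]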